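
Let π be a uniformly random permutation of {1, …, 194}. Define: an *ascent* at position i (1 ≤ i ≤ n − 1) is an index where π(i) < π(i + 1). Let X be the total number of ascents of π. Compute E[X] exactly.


Write X = Σ X_I over i = 1, …, 193, with X_I the indicator of one ascent.
There are 193 indicators.
For each fixed i, the pair (π(i), π(i+1)) is a uniformly random ordered pair of distinct values from {1, …, 194}; by symmetry P[π(i) < π(i+1)] = 1/2.
By linearity: E[X] = 193 · (1/2) = (194 − 1) · (1/2) = 193/2 ≈ 96.5000.

E[X] = 193/2 = 96.5000.


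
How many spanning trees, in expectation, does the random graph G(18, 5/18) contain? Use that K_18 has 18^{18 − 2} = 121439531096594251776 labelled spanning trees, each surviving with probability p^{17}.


K_18 has 18^{18 − 2} = 121439531096594251776 labelled spanning trees.
For each such spanning tree H, let X_H = 1 if all 17 edges of H are present in G. Then P[X_H = 1] = p^{17} = (5/18)^{17} = 762939453125/2185911559738696531968.
By linearity: E[X] = Σ_H E[X_H] = 121439531096594251776 · p^{17} = 121439531096594251776 · 762939453125/2185911559738696531968 = 762939453125/18.
Numerically: E[X] ≈ 4.23855e+10.

E[X] = 121439531096594251776 · (5/18)^{17} = 762939453125/18 ≈ 4.23855e+10.


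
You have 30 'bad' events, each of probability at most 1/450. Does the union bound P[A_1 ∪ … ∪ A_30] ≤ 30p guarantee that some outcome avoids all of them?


Union bound: P[∪_{i=1}^{30} A_i] ≤ Σ_i P[A_i] ≤ 30·p = 30·(1/450) = 1/15.
Numerically: 1/15 ≈ 0.067.
Is 1/15 < 1? YES.
Since P[∪ A_i] ≤ 1/15 < 1, the complement has P[∩ A_i^c] ≥ 1 − 1/15 = 14/15 > 0, so some outcome avoids every A_i.

30·p = 1/15 ≈ 0.067; existence CERTIFIED by the union bound.


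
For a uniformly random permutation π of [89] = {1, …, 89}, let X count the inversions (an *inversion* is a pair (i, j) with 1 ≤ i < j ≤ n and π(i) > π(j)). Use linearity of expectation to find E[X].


Write X = Σ X_I over the C(89, 2) = 3916 pairs i < j, with X_I the indicator of one inversion.
There are 3916 indicators.
For each fixed pair i < j, the values π(i) and π(j) are two distinct elements of {1, …, 89} in uniformly random order; by symmetry P[π(i) > π(j)] = 1/2.
By linearity: E[X] = 3916 · (1/2) = C(89, 2) · (1/2) = 3916/2 = 1958 ≈ 1958.00000.

E[X] = 1958 = 1958.00000.


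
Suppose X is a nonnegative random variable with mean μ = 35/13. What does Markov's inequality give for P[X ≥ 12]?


μ = E[X] = 35/13, a = 12.
Markov: P[X ≥ 12] ≤ μ/a = (35/13)/12 = 35/156.
Numerically: ≈ 0.224359.
(Since a = 12 > μ = 2.692308, the bound 35/156 is < 1 and informative.)

P[X ≥ 12] ≤ 35/156 ≈ 0.224359.


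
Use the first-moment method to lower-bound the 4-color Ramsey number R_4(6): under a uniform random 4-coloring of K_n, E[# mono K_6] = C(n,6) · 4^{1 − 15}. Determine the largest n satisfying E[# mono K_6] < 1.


We need C(n, 6) · 4^{1 − 15} < 1, i.e. C(n, 6) < 4^{15 − 1} = 268435456.
Check values of n near the boundary:
  n = 74: C(74, 6) = 185250786; 185250786 < 268435456? YES
  n = 75: C(75, 6) = 201359550; 201359550 < 268435456? YES
  n = 76: C(76, 6) = 218618940; 218618940 < 268435456? YES
  n = 77: C(77, 6) = 237093780; 237093780 < 268435456? YES
  n = 78: C(78, 6) = 256851595; 256851595 < 268435456? YES
  n = 79: C(79, 6) = 277962685; 277962685 < 268435456? NO
  n = 80: C(80, 6) = 300500200; 300500200 < 268435456? NO
  n = 81: C(81, 6) = 324540216; 324540216 < 268435456? NO
The largest n with C(n, 6) < 268435456 is n = 78 (where E[X] = 256851595/268435456 ≈ 0.9568). Hence R_4(6) > 78, i.e. R_4(6) ≥ 79.

Largest n = 78; hence R_4(6) > 78.


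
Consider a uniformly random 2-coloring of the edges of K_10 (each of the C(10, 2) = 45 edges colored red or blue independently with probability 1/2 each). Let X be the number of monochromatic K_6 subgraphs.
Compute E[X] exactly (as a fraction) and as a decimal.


Let X = Σ_S X_S over the C(10, 6) = 210 subsets S of size 6, where X_S = 1 if the K_6 on S is monochromatic.
For a fixed S, the K_6 on S has C(6, 2) = 15 edges. P[all 15 edges red] = (1/2)^15, and likewise for blue, so P[monochromatic] = 2·(1/2)^15 = 2^{1 − 15} = 1/16384.
By linearity of expectation: E[X] = C(10, 6) · 2^{1 − 15} = 210 · 1/16384 = 105/8192.
Numerically: E[X] ≈ 0.012817.

E[X] = C(10,6)·2^(1−C(6,2)) = 105/8192 ≈ 0.012817.


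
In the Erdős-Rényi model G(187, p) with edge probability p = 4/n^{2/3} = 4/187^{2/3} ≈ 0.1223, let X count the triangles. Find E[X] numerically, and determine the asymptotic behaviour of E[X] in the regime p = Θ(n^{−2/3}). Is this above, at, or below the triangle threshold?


Number of potential triangles: C(187, 3) = 1072445.
Each occurs with probability p³ ≈ (0.1223)³ ≈ 1.830192e-03.
By linearity: E[X] = C(187, 3)·p³ ≈ 1072445 · 1.830192e-03 ≈ 1962.7807.
Since α = 2/3 < 1, p = c/n^{2/3} ≫ 1/n is above the triangle threshold p ~ 1/n. Asymptotically E[X] ~ (c³/6)·n^{3(1−α)} = (4³/6)·n^{1} → ∞; triangles are abundant w.h.p.

E[X] ≈ 1962.7807; in regime p = Θ(1/n^{2/3}) E[X] diverges (above the triangle threshold p ~ 1/n).


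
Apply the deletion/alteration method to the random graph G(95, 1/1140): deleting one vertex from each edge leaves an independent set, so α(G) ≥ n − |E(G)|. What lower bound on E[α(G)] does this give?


E[|E(G)|] = C(95, 2)·p = 4465 · (1/1140) = 47/12.
E[α(G)] ≥ n − E[|E(G)|] = 95 − 47/12 = 1093/12.
Numerically: ≈ 91.083333.
(This is only a lower bound; the true E[α(G)] may be larger.)

E[α(G)] ≥ 1093/12 ≈ 91.083333.


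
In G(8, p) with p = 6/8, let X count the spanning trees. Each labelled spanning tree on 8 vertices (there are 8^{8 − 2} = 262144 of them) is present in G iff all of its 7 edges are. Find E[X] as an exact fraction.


K_8 has 8^{8 − 2} = 262144 labelled spanning trees.
For each such spanning tree H, let X_H = 1 if all 7 edges of H are present in G. Then P[X_H = 1] = p^{7} = (3/4)^{7} = 2187/16384.
By linearity: E[X] = Σ_H E[X_H] = 262144 · p^{7} = 262144 · 2187/16384 = 34992.
Numerically: E[X] ≈ 3.5e+04.

E[X] = 262144 · (3/4)^{7} = 34992 ≈ 3.5e+04.


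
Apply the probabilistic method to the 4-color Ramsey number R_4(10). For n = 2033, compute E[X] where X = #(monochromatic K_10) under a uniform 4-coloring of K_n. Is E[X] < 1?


E[X] = C(2033, 10) · 4^{1 − 45} = 325074373196988390113235240 · 4^{−44} = 325074373196988390113235240/309485009821345068724781056.
As a reduced fraction: E[X] = 40634296649623548764154405/38685626227668133590597632 ≈ 1.0504.
Is E[X] < 1? NO.
Since E[X] ≥ 1, the first-moment bound is inconclusive at n = 2033; it does NOT by itself certify R_4(10) > 2033.

E[X] = 40634296649623548764154405/38685626227668133590597632 ≈ 1.0504; E[X] ≥ 1; first-moment method inconclusive here.


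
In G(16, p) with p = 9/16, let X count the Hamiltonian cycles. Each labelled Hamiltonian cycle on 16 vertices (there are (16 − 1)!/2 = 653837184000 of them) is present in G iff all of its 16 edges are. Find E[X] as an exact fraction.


K_16 has (16 − 1)!/2 = 653837184000 labelled Hamiltonian cycles.
For each such Hamiltonian cycle H, let X_H = 1 if all 16 edges of H are present in G. Then P[X_H = 1] = p^{16} = (9/16)^{16} = 1853020188851841/18446744073709551616.
Summing the indicators: E[X] = Σ_H E[X_H] = 653837184000 · p^{16} = 653837184000 · 1853020188851841/18446744073709551616 = 1183177248216831945952875/18014398509481984.
Numerically: E[X] ≈ 6.57e+07.

E[X] = 653837184000 · (9/16)^{16} = 1183177248216831945952875/18014398509481984 ≈ 6.57e+07.


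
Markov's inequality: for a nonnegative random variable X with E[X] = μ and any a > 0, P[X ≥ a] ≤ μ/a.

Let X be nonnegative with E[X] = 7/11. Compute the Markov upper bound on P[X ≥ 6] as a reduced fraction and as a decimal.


μ = E[X] = 7/11, a = 6.
Markov: P[X ≥ 6] ≤ μ/a = (7/11)/6 = 7/66.
Numerically: ≈ 0.10606.
(Since a = 6 > μ = 0.63636, the bound 7/66 is < 1 and informative.)

P[X ≥ 6] ≤ 7/66 ≈ 0.10606.


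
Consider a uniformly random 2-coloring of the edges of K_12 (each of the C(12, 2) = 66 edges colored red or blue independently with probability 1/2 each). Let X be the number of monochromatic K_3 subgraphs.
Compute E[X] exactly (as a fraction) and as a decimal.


Let X = Σ_S X_S over the C(12, 3) = 220 subsets S of size 3, where X_S = 1 if the K_3 on S is monochromatic.
For a fixed S, the K_3 on S has C(3, 2) = 3 edges. P[all 3 edges red] = (1/2)^3, and likewise for blue, so P[monochromatic] = 2·(1/2)^3 = 2^{1 − 3} = 1/4.
By linearity: E[X] = C(12, 3) · 2^{1 − 3} = 220 · 1/4 = 55.
Numerically: E[X] ≈ 55.00000.

E[X] = C(12,3)·2^(1−C(3,2)) = 55 ≈ 55.00000.


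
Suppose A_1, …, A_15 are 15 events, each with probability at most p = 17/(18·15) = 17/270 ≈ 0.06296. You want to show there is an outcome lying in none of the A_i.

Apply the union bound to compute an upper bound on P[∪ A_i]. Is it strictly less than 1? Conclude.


Union bound: P[∪_{i=1}^{15} A_i] ≤ Σ_i P[A_i] ≤ 15·p = 15·(17/270) = 17/18.
Numerically: 17/18 ≈ 0.94444.
Is 17/18 < 1? YES.
Since P[∪ A_i] ≤ 17/18 < 1, the complement has P[∩ A_i^c] ≥ 1 − 17/18 = 1/18 > 0, so some outcome avoids every A_i.

15·p = 17/18 ≈ 0.94444; existence CERTIFIED by the union bound.


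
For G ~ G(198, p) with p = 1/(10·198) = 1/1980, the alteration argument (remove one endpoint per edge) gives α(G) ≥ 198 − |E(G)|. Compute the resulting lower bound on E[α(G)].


E[|E(G)|] = C(198, 2)·p = 19503 · (1/1980) = 197/20.
E[α(G)] ≥ n − E[|E(G)|] = 198 − 197/20 = 3763/20.
Numerically: ≈ 188.150.
(This is only a lower bound; the true E[α(G)] may be larger.)

E[α(G)] ≥ 3763/20 ≈ 188.150.


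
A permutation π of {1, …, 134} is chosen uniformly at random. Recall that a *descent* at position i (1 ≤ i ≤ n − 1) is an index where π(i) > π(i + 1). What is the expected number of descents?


Write X = Σ X_I over i = 1, …, 133, with X_I the indicator of one descent.
There are 133 indicators.
For each fixed i, the pair (π(i), π(i+1)) is a uniformly random ordered pair of distinct values from {1, …, 134}; by symmetry P[π(i) > π(i+1)] = 1/2.
By linearity: E[X] = 133 · (1/2) = (134 − 1) · (1/2) = 133/2 ≈ 66.50000.

E[X] = 133/2 = 66.50000.


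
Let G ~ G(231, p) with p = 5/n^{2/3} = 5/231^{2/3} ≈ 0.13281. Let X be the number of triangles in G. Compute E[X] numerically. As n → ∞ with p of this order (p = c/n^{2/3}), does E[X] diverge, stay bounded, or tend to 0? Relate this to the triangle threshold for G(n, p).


Number of potential triangles: C(231, 3) = 2027795.
Each occurs with probability p³ ≈ (0.13281)³ ≈ 2.3425348e-03.
By linearity: E[X] = C(231, 3)·p³ ≈ 2027795 · 2.3425348e-03 ≈ 4750.18038.
Since α = 2/3 < 1, p = c/n^{2/3} ≫ 1/n is above the triangle threshold p ~ 1/n. Asymptotically E[X] ~ (c³/6)·n^{3(1−α)} = (5³/6)·n^{1} → ∞; triangles are abundant w.h.p.

E[X] ≈ 4750.18038; in regime p = Θ(1/n^{2/3}) E[X] diverges (above the triangle threshold p ~ 1/n).


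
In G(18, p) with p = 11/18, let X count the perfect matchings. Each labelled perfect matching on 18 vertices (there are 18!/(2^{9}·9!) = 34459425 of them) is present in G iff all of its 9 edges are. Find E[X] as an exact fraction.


K_18 has 18!/(2^{9}·9!) = 34459425 labelled perfect matchings.
For each such perfect matching H, let X_H = 1 if all 9 edges of H are present in G. Then P[X_H = 1] = p^{9} = (11/18)^{9} = 2357947691/198359290368.
Summing the indicators: E[X] = Σ_H E[X_H] = 34459425 · p^{9} = 34459425 · 2357947691/198359290368 = 1003129896443675/2448880128.
Numerically: E[X] ≈ 4.0963e+05.

E[X] = 34459425 · (11/18)^{9} = 1003129896443675/2448880128 ≈ 4.0963e+05.


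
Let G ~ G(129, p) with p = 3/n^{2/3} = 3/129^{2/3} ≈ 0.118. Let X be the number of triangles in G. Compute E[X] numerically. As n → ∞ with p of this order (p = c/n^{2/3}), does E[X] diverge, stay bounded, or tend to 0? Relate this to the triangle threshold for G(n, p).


Number of potential triangles: C(129, 3) = 349504.
Each occurs with probability p³ ≈ (0.118)³ ≈ 1.62250e-03.
By linearity: E[X] = C(129, 3)·p³ ≈ 349504 · 1.62250e-03 ≈ 567.070.
Since α = 2/3 < 1, p = c/n^{2/3} ≫ 1/n is above the triangle threshold p ~ 1/n. Asymptotically E[X] ~ (c³/6)·n^{3(1−α)} = (3³/6)·n^{1} → ∞; triangles are abundant w.h.p.

E[X] ≈ 567.070; in regime p = Θ(1/n^{2/3}) E[X] diverges (above the triangle threshold p ~ 1/n).


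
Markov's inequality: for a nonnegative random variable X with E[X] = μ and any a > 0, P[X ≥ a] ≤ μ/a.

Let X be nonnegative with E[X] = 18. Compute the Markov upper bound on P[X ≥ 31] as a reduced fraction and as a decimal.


μ = E[X] = 18, a = 31.
Markov: P[X ≥ 31] ≤ μ/a = (18)/31 = 18/31.
Numerically: ≈ 0.5806.
(Since a = 31 > μ = 18.0000, the bound 18/31 is < 1 and informative.)

P[X ≥ 31] ≤ 18/31 ≈ 0.5806.


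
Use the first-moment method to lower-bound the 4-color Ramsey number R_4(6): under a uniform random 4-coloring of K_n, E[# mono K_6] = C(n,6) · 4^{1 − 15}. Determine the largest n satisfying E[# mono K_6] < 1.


We need C(n, 6) · 4^{1 − 15} < 1, i.e. C(n, 6) < 4^{15 − 1} = 268435456.
Check values of n near the boundary:
  n = 76: C(76, 6) = 218618940; 218618940 < 268435456? YES
  n = 77: C(77, 6) = 237093780; 237093780 < 268435456? YES
  n = 78: C(78, 6) = 256851595; 256851595 < 268435456? YES
  n = 79: C(79, 6) = 277962685; 277962685 < 268435456? NO
The largest n with C(n, 6) < 268435456 is n = 78 (where E[X] = 256851595/268435456 ≈ 0.957). Hence R_4(6) > 78, i.e. R_4(6) ≥ 79.

Largest n = 78; hence R_4(6) > 78.


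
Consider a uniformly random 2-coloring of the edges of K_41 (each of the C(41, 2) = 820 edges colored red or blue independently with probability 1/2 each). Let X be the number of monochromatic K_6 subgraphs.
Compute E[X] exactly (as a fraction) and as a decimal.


Let X = Σ_S X_S over the C(41, 6) = 4496388 subsets S of size 6, where X_S = 1 if the K_6 on S is monochromatic.
For a fixed S, the K_6 on S has C(6, 2) = 15 edges. P[all 15 edges red] = (1/2)^15, and likewise for blue, so P[monochromatic] = 2·(1/2)^15 = 2^{1 − 15} = 1/16384.
Summing: E[X] = C(41, 6) · 2^{1 − 15} = 4496388 · 1/16384 = 1124097/4096.
Numerically: E[X] ≈ 274.438.

E[X] = C(41,6)·2^(1−C(6,2)) = 1124097/4096 ≈ 274.438.


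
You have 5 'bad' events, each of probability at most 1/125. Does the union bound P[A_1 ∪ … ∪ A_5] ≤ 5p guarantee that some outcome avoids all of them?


Union bound: P[∪_{i=1}^{5} A_i] ≤ Σ_i P[A_i] ≤ 5·p = 5·(1/125) = 1/25.
Numerically: 1/25 ≈ 0.04000.
Is 1/25 < 1? YES.
Since P[∪ A_i] ≤ 1/25 < 1, the complement has P[∩ A_i^c] ≥ 1 − 1/25 = 24/25 > 0, so some outcome avoids every A_i.

5·p = 1/25 ≈ 0.04000; existence CERTIFIED by the union bound.


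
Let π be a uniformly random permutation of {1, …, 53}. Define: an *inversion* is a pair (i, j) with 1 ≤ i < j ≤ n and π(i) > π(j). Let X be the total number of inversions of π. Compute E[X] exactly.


Write X = Σ X_I over the C(53, 2) = 1378 pairs i < j, with X_I the indicator of one inversion.
There are 1378 indicators.
For each fixed pair i < j, the values π(i) and π(j) are two distinct elements of {1, …, 53} in uniformly random order; by symmetry P[π(i) > π(j)] = 1/2.
By linearity: E[X] = 1378 · (1/2) = C(53, 2) · (1/2) = 1378/2 = 689 ≈ 689.000000.

E[X] = 689 = 689.000000.


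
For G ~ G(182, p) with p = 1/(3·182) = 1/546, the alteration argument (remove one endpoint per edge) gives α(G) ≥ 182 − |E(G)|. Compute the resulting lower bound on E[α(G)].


E[|E(G)|] = C(182, 2)·p = 16471 · (1/546) = 181/6.
E[α(G)] ≥ n − E[|E(G)|] = 182 − 181/6 = 911/6.
Numerically: ≈ 151.833.
(This is only a lower bound; the true E[α(G)] may be larger.)

E[α(G)] ≥ 911/6 ≈ 151.833.


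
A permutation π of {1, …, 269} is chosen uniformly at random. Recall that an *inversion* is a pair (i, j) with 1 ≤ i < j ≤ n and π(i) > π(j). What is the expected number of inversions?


Write X = Σ X_I over the C(269, 2) = 36046 pairs i < j, with X_I the indicator of one inversion.
There are 36046 indicators.
For each fixed pair i < j, the values π(i) and π(j) are two distinct elements of {1, …, 269} in uniformly random order; by symmetry P[π(i) > π(j)] = 1/2.
By linearity: E[X] = 36046 · (1/2) = C(269, 2) · (1/2) = 36046/2 = 18023 ≈ 18023.0000.

E[X] = 18023 = 18023.0000.


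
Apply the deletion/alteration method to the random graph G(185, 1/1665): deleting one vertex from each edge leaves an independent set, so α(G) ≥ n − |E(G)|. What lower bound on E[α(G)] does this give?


E[|E(G)|] = C(185, 2)·p = 17020 · (1/1665) = 92/9.
E[α(G)] ≥ n − E[|E(G)|] = 185 − 92/9 = 1573/9.
Numerically: ≈ 174.778.
(This is only a lower bound; the true E[α(G)] may be larger.)

E[α(G)] ≥ 1573/9 ≈ 174.778.


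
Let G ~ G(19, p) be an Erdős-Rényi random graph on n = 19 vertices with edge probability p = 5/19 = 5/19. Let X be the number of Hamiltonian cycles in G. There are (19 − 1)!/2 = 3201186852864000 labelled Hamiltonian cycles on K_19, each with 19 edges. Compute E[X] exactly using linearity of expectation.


K_19 has (19 − 1)!/2 = 3201186852864000 labelled Hamiltonian cycles.
For each such Hamiltonian cycle H, let X_H = 1 if all 19 edges of H are present in G. Then P[X_H = 1] = p^{19} = (5/19)^{19} = 19073486328125/1978419655660313589123979.
Summing the indicators: E[X] = Σ_H E[X_H] = 3201186852864000 · p^{19} = 3201186852864000 · 19073486328125/1978419655660313589123979 = 61057793671875000000000000000/1978419655660313589123979.
Numerically: E[X] ≈ 3.09e+04.

E[X] = 3201186852864000 · (5/19)^{19} = 61057793671875000000000000000/1978419655660313589123979 ≈ 3.09e+04.


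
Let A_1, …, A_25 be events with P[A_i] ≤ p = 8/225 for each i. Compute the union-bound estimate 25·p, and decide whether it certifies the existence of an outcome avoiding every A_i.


Union bound: P[∪_{i=1}^{25} A_i] ≤ Σ_i P[A_i] ≤ 25·p = 25·(8/225) = 8/9.
Numerically: 8/9 ≈ 0.88889.
Is 8/9 < 1? YES.
Since P[∪ A_i] ≤ 8/9 < 1, the complement has P[∩ A_i^c] ≥ 1 − 8/9 = 1/9 > 0, so some outcome avoids every A_i.

25·p = 8/9 ≈ 0.88889; existence CERTIFIED by the union bound.


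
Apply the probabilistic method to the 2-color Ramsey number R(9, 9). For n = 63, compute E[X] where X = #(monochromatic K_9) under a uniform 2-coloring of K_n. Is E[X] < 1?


E[X] = C(63, 9) · 2^{1 − 36} = 23667689815 · 2^{−35} = 23667689815/34359738368.
As a reduced fraction: E[X] = 23667689815/34359738368 ≈ 0.688820.
Is E[X] < 1? YES.
Since E[X] < 1, there exists a 2-coloring of K_{63} with no monochromatic K_9; hence R(9, 9) > 63.

E[X] = 23667689815/34359738368 ≈ 0.688820; E[X] < 1, so R(9, 9) > 63.


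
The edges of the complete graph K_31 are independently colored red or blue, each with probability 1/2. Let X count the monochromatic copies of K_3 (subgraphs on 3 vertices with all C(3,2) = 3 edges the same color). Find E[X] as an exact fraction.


Let X = Σ_S X_S over the C(31, 3) = 4495 subsets S of size 3, where X_S = 1 if the K_3 on S is monochromatic.
For a fixed S, the K_3 on S has C(3, 2) = 3 edges. P[all 3 edges red] = (1/2)^3, and likewise for blue, so P[monochromatic] = 2·(1/2)^3 = 2^{1 − 3} = 1/4.
By linearity of expectation: E[X] = C(31, 3) · 2^{1 − 3} = 4495 · 1/4 = 4495/4.
Numerically: E[X] ≈ 1123.750.

E[X] = C(31,3)·2^(1−C(3,2)) = 4495/4 ≈ 1123.750.


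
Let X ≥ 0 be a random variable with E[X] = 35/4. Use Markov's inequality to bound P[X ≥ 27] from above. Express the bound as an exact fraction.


μ = E[X] = 35/4, a = 27.
Markov: P[X ≥ 27] ≤ μ/a = (35/4)/27 = 35/108.
Numerically: ≈ 0.324.
(Since a = 27 > μ = 8.750, the bound 35/108 is < 1 and informative.)

P[X ≥ 27] ≤ 35/108 ≈ 0.324.


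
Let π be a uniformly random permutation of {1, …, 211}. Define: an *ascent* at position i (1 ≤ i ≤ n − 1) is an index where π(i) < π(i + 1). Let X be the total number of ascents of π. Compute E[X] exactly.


Write X = Σ X_I over i = 1, …, 210, with X_I the indicator of one ascent.
There are 210 indicators.
For each fixed i, the pair (π(i), π(i+1)) is a uniformly random ordered pair of distinct values from {1, …, 211}; by symmetry P[π(i) < π(i+1)] = 1/2.
By linearity: E[X] = 210 · (1/2) = (211 − 1) · (1/2) = 105 ≈ 105.00000.

E[X] = 105 = 105.00000.


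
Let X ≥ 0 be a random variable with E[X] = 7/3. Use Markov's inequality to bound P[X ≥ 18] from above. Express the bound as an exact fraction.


μ = E[X] = 7/3, a = 18.
Markov: P[X ≥ 18] ≤ μ/a = (7/3)/18 = 7/54.
Numerically: ≈ 0.129630.
(Since a = 18 > μ = 2.333333, the bound 7/54 is < 1 and informative.)

P[X ≥ 18] ≤ 7/54 ≈ 0.129630.


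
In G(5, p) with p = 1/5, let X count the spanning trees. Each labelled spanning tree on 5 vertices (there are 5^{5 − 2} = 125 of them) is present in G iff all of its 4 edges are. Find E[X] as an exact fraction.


K_5 has 5^{5 − 2} = 125 labelled spanning trees.
For each such spanning tree H, let X_H = 1 if all 4 edges of H are present in G. Then P[X_H = 1] = p^{4} = (1/5)^{4} = 1/625.
By linearity of expectation: E[X] = Σ_H E[X_H] = 125 · p^{4} = 125 · 1/625 = 1/5.
Numerically: E[X] ≈ 0.2.

E[X] = 125 · (1/5)^{4} = 1/5 ≈ 0.2.


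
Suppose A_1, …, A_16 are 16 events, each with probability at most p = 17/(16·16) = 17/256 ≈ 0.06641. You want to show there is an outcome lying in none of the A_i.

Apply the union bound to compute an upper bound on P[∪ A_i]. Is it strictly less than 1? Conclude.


Union bound: P[∪_{i=1}^{16} A_i] ≤ Σ_i P[A_i] ≤ 16·p = 16·(17/256) = 17/16.
Numerically: 17/16 ≈ 1.06250.
Is 17/16 < 1? NO.
Since the bound 17/16 is ≥ 1, the union bound is uninformative here; it does NOT by itself certify existence.

16·p = 17/16 ≈ 1.06250; existence NOT certified by the union bound.


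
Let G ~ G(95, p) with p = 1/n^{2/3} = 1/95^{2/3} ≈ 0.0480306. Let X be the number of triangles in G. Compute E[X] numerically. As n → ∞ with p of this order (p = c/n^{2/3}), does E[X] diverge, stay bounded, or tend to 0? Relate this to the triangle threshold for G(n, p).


Number of potential triangles: C(95, 3) = 138415.
Each occurs with probability p³ ≈ (0.0480306)³ ≈ 1.10803324e-04.
By linearity: E[X] = C(95, 3)·p³ ≈ 138415 · 1.10803324e-04 ≈ 15.336842.
Since α = 2/3 < 1, p = c/n^{2/3} ≫ 1/n is above the triangle threshold p ~ 1/n. Asymptotically E[X] ~ (c³/6)·n^{3(1−α)} = (1³/6)·n^{1} → ∞; triangles are abundant w.h.p.

E[X] ≈ 15.336842; in regime p = Θ(1/n^{2/3}) E[X] diverges (above the triangle threshold p ~ 1/n).


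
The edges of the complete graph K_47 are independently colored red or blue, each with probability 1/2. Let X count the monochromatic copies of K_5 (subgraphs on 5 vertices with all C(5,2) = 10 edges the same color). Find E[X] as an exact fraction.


Let X = Σ_S X_S over the C(47, 5) = 1533939 subsets S of size 5, where X_S = 1 if the K_5 on S is monochromatic.
For a fixed S, the K_5 on S has C(5, 2) = 10 edges. P[all 10 edges red] = (1/2)^10, and likewise for blue, so P[monochromatic] = 2·(1/2)^10 = 2^{1 − 10} = 1/512.
By linearity of expectation: E[X] = C(47, 5) · 2^{1 − 10} = 1533939 · 1/512 = 1533939/512.
Numerically: E[X] ≈ 2995.975.

E[X] = C(47,5)·2^(1−C(5,2)) = 1533939/512 ≈ 2995.975.


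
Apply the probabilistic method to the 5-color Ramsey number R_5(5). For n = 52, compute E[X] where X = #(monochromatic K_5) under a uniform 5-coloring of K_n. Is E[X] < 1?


E[X] = C(52, 5) · 5^{1 − 10} = 2598960 · 5^{−9} = 2598960/1953125.
As a reduced fraction: E[X] = 519792/390625 ≈ 1.330668.
Is E[X] < 1? NO.
Since E[X] ≥ 1, the first-moment bound is inconclusive at n = 52; it does NOT by itself certify R_5(5) > 52.

E[X] = 519792/390625 ≈ 1.330668; E[X] ≥ 1; first-moment method inconclusive here.


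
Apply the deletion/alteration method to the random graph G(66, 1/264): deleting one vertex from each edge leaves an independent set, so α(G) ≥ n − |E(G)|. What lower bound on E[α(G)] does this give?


E[|E(G)|] = C(66, 2)·p = 2145 · (1/264) = 65/8.
E[α(G)] ≥ n − E[|E(G)|] = 66 − 65/8 = 463/8.
Numerically: ≈ 57.8750.
(This is only a lower bound; the true E[α(G)] may be larger.)

E[α(G)] ≥ 463/8 ≈ 57.8750.


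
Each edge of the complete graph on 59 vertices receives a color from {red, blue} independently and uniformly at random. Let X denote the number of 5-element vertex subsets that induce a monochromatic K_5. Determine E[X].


Let X = Σ_S X_S over the C(59, 5) = 5006386 subsets S of size 5, where X_S = 1 if the K_5 on S is monochromatic.
For a fixed S, the K_5 on S has C(5, 2) = 10 edges. P[all 10 edges red] = (1/2)^10, and likewise for blue, so P[monochromatic] = 2·(1/2)^10 = 2^{1 − 10} = 1/512.
By linearity of expectation: E[X] = C(59, 5) · 2^{1 − 10} = 5006386 · 1/512 = 2503193/256.
Numerically: E[X] ≈ 9778.098.

E[X] = C(59,5)·2^(1−C(5,2)) = 2503193/256 ≈ 9778.098.


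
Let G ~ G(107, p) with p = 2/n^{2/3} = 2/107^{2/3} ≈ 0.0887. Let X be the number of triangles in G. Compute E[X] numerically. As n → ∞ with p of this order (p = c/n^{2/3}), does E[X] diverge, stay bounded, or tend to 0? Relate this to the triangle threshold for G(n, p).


Number of potential triangles: C(107, 3) = 198485.
Each occurs with probability p³ ≈ (0.0887)³ ≈ 6.98751e-04.
By linearity: E[X] = C(107, 3)·p³ ≈ 198485 · 6.98751e-04 ≈ 138.692.
Since α = 2/3 < 1, p = c/n^{2/3} ≫ 1/n is above the triangle threshold p ~ 1/n. Asymptotically E[X] ~ (c³/6)·n^{3(1−α)} = (2³/6)·n^{1} → ∞; triangles are abundant w.h.p.

E[X] ≈ 138.692; in regime p = Θ(1/n^{2/3}) E[X] diverges (above the triangle threshold p ~ 1/n).


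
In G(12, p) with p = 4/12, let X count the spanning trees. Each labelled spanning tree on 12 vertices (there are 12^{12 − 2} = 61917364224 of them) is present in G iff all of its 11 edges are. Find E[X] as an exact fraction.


K_12 has 12^{12 − 2} = 61917364224 labelled spanning trees.
For each such spanning tree H, let X_H = 1 if all 11 edges of H are present in G. Then P[X_H = 1] = p^{11} = (1/3)^{11} = 1/177147.
By linearity of expectation: E[X] = Σ_H E[X_H] = 61917364224 · p^{11} = 61917364224 · 1/177147 = 1048576/3.
Numerically: E[X] ≈ 3.4953e+05.

E[X] = 61917364224 · (1/3)^{11} = 1048576/3 ≈ 3.4953e+05.


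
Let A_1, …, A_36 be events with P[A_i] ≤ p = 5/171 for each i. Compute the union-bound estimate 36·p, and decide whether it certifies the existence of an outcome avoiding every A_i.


Union bound: P[∪_{i=1}^{36} A_i] ≤ Σ_i P[A_i] ≤ 36·p = 36·(5/171) = 20/19.
Numerically: 20/19 ≈ 1.0526.
Is 20/19 < 1? NO.
Since the bound 20/19 is ≥ 1, the union bound is uninformative here; it does NOT by itself certify existence.

36·p = 20/19 ≈ 1.0526; existence NOT certified by the union bound.


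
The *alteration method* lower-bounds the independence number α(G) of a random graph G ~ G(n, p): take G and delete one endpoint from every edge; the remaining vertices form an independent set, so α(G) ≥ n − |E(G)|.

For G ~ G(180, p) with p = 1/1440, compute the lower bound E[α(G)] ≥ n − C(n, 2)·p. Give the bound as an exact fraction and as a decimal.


E[|E(G)|] = C(180, 2)·p = 16110 · (1/1440) = 179/16.
E[α(G)] ≥ n − E[|E(G)|] = 180 − 179/16 = 2701/16.
Numerically: ≈ 168.81250.
(This is only a lower bound; the true E[α(G)] may be larger.)

E[α(G)] ≥ 2701/16 ≈ 168.81250.


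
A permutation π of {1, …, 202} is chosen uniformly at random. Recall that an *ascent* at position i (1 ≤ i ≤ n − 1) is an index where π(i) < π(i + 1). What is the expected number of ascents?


Write X = Σ X_I over i = 1, …, 201, with X_I the indicator of one ascent.
There are 201 indicators.
For each fixed i, the pair (π(i), π(i+1)) is a uniformly random ordered pair of distinct values from {1, …, 202}; by symmetry P[π(i) < π(i+1)] = 1/2.
By linearity: E[X] = 201 · (1/2) = (202 − 1) · (1/2) = 201/2 ≈ 100.500.

E[X] = 201/2 = 100.500.


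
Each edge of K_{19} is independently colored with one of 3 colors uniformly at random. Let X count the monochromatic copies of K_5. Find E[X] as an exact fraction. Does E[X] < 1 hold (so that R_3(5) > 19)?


E[X] = C(19, 5) · 3^{1 − 10} = 11628 · 3^{−9} = 11628/19683.
As a reduced fraction: E[X] = 1292/2187 ≈ 0.5907636.
Is E[X] < 1? YES.
Since E[X] < 1, there exists a 3-coloring of K_{19} with no monochromatic K_5; hence R_3(5) > 19.

E[X] = 1292/2187 ≈ 0.5907636; E[X] < 1, so R_3(5) > 19.


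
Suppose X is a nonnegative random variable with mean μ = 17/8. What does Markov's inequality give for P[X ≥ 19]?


μ = E[X] = 17/8, a = 19.
Markov: P[X ≥ 19] ≤ μ/a = (17/8)/19 = 17/152.
Numerically: ≈ 0.111842.
(Since a = 19 > μ = 2.125000, the bound 17/152 is < 1 and informative.)

P[X ≥ 19] ≤ 17/152 ≈ 0.111842.


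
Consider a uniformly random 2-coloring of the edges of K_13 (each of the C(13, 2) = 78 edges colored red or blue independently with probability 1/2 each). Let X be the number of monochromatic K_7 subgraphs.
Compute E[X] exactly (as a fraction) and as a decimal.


Let X = Σ_S X_S over the C(13, 7) = 1716 subsets S of size 7, where X_S = 1 if the K_7 on S is monochromatic.
For a fixed S, the K_7 on S has C(7, 2) = 21 edges. P[all 21 edges red] = (1/2)^21, and likewise for blue, so P[monochromatic] = 2·(1/2)^21 = 2^{1 − 21} = 1/1048576.
By linearity: E[X] = C(13, 7) · 2^{1 − 21} = 1716 · 1/1048576 = 429/262144.
Numerically: E[X] ≈ 0.0016.

E[X] = C(13,7)·2^(1−C(7,2)) = 429/262144 ≈ 0.0016.


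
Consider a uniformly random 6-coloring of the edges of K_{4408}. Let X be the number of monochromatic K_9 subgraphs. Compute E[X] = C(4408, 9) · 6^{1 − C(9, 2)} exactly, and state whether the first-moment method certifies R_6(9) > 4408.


E[X] = C(4408, 9) · 6^{1 − 36} = 1717362945146264156457459600 · 6^{−35} = 1717362945146264156457459600/1719070799748422591028658176.
As a reduced fraction: E[X] = 35778394690547169926197075/35813974994758803979763712 ≈ 0.99901.
Is E[X] < 1? YES.
Since E[X] < 1, there exists a 6-coloring of K_{4408} with no monochromatic K_9; hence R_6(9) > 4408.

E[X] = 35778394690547169926197075/35813974994758803979763712 ≈ 0.99901; E[X] < 1, so R_6(9) > 4408.


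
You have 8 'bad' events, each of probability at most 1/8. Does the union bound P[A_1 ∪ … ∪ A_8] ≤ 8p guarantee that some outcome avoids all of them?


Union bound: P[∪_{i=1}^{8} A_i] ≤ Σ_i P[A_i] ≤ 8·p = 8·(1/8) = 1.
Numerically: 1 ≈ 1.0000.
Is 1 < 1? NO.
Since the bound 1 is ≥ 1, the union bound is uninformative here; it does NOT by itself certify existence.

8·p = 1 ≈ 1.0000; existence NOT certified by the union bound.


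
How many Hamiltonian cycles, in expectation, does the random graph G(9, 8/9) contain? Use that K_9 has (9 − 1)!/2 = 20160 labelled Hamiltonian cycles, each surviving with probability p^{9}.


K_9 has (9 − 1)!/2 = 20160 labelled Hamiltonian cycles.
For each such Hamiltonian cycle H, let X_H = 1 if all 9 edges of H are present in G. Then P[X_H = 1] = p^{9} = (8/9)^{9} = 134217728/387420489.
By linearity: E[X] = Σ_H E[X_H] = 20160 · p^{9} = 20160 · 134217728/387420489 = 300647710720/43046721.
Numerically: E[X] ≈ 6.98e+03.

E[X] = 20160 · (8/9)^{9} = 300647710720/43046721 ≈ 6.98e+03.


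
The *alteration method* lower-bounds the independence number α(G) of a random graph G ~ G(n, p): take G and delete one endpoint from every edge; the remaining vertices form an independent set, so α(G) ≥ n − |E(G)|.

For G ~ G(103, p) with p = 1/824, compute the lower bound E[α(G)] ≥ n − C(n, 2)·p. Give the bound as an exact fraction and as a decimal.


E[|E(G)|] = C(103, 2)·p = 5253 · (1/824) = 51/8.
E[α(G)] ≥ n − E[|E(G)|] = 103 − 51/8 = 773/8.
Numerically: ≈ 96.625.
(This is only a lower bound; the true E[α(G)] may be larger.)

E[α(G)] ≥ 773/8 ≈ 96.625.


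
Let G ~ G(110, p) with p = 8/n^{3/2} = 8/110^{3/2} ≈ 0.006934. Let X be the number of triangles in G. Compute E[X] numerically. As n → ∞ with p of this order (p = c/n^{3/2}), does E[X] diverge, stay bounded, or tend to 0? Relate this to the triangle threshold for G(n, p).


Number of potential triangles: C(110, 3) = 215820.
Each occurs with probability p³ ≈ (0.006934)³ ≈ 3.334286e-07.
By linearity: E[X] = C(110, 3)·p³ ≈ 215820 · 3.334286e-07 ≈ 0.0720.
Since α = 3/2 > 1, p = c/n^{3/2} = o(1/n) is below the triangle threshold p ~ 1/n. Asymptotically E[X] ~ (c³/6)·n^{3(1−α)} = (8³/6)·n^{-1.5} → 0, so by Markov's inequality G has no triangles w.h.p.

E[X] ≈ 0.0720; in regime p = Θ(1/n^{3/2}) E[X] tends to 0 (below the triangle threshold p ~ 1/n).


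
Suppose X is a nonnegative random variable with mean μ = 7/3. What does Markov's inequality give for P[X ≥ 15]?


μ = E[X] = 7/3, a = 15.
Markov: P[X ≥ 15] ≤ μ/a = (7/3)/15 = 7/45.
Numerically: ≈ 0.1556.
(Since a = 15 > μ = 2.3333, the bound 7/45 is < 1 and informative.)

P[X ≥ 15] ≤ 7/45 ≈ 0.1556.


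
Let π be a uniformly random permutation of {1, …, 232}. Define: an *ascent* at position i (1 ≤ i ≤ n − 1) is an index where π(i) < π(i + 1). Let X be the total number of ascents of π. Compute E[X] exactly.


Write X = Σ X_I over i = 1, …, 231, with X_I the indicator of one ascent.
There are 231 indicators.
For each fixed i, the pair (π(i), π(i+1)) is a uniformly random ordered pair of distinct values from {1, …, 232}; by symmetry P[π(i) < π(i+1)] = 1/2.
By linearity: E[X] = 231 · (1/2) = (232 − 1) · (1/2) = 231/2 ≈ 115.500000.

E[X] = 231/2 = 115.500000.


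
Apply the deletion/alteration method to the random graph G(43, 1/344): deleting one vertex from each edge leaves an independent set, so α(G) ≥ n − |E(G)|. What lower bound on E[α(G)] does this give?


E[|E(G)|] = C(43, 2)·p = 903 · (1/344) = 21/8.
E[α(G)] ≥ n − E[|E(G)|] = 43 − 21/8 = 323/8.
Numerically: ≈ 40.3750.
(This is only a lower bound; the true E[α(G)] may be larger.)

E[α(G)] ≥ 323/8 ≈ 40.3750.


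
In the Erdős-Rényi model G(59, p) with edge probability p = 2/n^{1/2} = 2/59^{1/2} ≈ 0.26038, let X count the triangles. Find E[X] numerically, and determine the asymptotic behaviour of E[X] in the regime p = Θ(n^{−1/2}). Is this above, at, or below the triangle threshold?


Number of potential triangles: C(59, 3) = 32509.
Each occurs with probability p³ ≈ (0.26038)³ ≈ 1.7652734e-02.
By linearity: E[X] = C(59, 3)·p³ ≈ 32509 · 1.7652734e-02 ≈ 573.87272.
Since α = 1/2 < 1, p = c/n^{1/2} ≫ 1/n is above the triangle threshold p ~ 1/n. Asymptotically E[X] ~ (c³/6)·n^{3(1−α)} = (2³/6)·n^{1.5} → ∞; triangles are abundant w.h.p.

E[X] ≈ 573.87272; in regime p = Θ(1/n^{1/2}) E[X] diverges (above the triangle threshold p ~ 1/n).


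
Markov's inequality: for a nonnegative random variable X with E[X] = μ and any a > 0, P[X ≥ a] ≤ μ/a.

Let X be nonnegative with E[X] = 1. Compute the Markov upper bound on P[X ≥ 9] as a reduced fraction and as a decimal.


μ = E[X] = 1, a = 9.
Markov: P[X ≥ 9] ≤ μ/a = (1)/9 = 1/9.
Numerically: ≈ 0.11111.
(Since a = 9 > μ = 1.00000, the bound 1/9 is < 1 and informative.)

P[X ≥ 9] ≤ 1/9 ≈ 0.11111.


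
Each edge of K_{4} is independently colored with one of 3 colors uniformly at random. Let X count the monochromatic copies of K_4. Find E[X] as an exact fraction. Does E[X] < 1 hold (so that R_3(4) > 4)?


E[X] = C(4, 4) · 3^{1 − 6} = 1 · 3^{−5} = 1/243.
As a reduced fraction: E[X] = 1/243 ≈ 0.004.
Is E[X] < 1? YES.
Since E[X] < 1, there exists a 3-coloring of K_{4} with no monochromatic K_4; hence R_3(4) > 4.

E[X] = 1/243 ≈ 0.004; E[X] < 1, so R_3(4) > 4.


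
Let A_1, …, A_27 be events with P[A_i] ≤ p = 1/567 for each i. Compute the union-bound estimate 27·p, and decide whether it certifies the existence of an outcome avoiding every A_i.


Union bound: P[∪_{i=1}^{27} A_i] ≤ Σ_i P[A_i] ≤ 27·p = 27·(1/567) = 1/21.
Numerically: 1/21 ≈ 0.0476190.
Is 1/21 < 1? YES.
Since P[∪ A_i] ≤ 1/21 < 1, the complement has P[∩ A_i^c] ≥ 1 − 1/21 = 20/21 > 0, so some outcome avoids every A_i.

27·p = 1/21 ≈ 0.0476190; existence CERTIFIED by the union bound.


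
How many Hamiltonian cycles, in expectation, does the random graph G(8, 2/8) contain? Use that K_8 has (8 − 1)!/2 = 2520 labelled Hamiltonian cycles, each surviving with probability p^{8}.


K_8 has (8 − 1)!/2 = 2520 labelled Hamiltonian cycles.
For each such Hamiltonian cycle H, let X_H = 1 if all 8 edges of H are present in G. Then P[X_H = 1] = p^{8} = (1/4)^{8} = 1/65536.
Summing the indicators: E[X] = Σ_H E[X_H] = 2520 · p^{8} = 2520 · 1/65536 = 315/8192.
Numerically: E[X] ≈ 0.0385.

E[X] = 2520 · (1/4)^{8} = 315/8192 ≈ 0.0385.


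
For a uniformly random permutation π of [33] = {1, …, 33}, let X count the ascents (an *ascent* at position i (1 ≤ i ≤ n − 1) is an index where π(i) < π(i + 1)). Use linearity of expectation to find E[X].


Write X = Σ X_I over i = 1, …, 32, with X_I the indicator of one ascent.
There are 32 indicators.
For each fixed i, the pair (π(i), π(i+1)) is a uniformly random ordered pair of distinct values from {1, …, 33}; by symmetry P[π(i) < π(i+1)] = 1/2.
By linearity: E[X] = 32 · (1/2) = (33 − 1) · (1/2) = 16 ≈ 16.000.

E[X] = 16 = 16.000.


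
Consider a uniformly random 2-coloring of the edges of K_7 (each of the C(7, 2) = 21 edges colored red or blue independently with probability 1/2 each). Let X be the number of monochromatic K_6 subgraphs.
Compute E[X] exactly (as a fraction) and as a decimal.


Let X = Σ_S X_S over the C(7, 6) = 7 subsets S of size 6, where X_S = 1 if the K_6 on S is monochromatic.
For a fixed S, the K_6 on S has C(6, 2) = 15 edges. P[all 15 edges red] = (1/2)^15, and likewise for blue, so P[monochromatic] = 2·(1/2)^15 = 2^{1 − 15} = 1/16384.
By linearity of expectation: E[X] = C(7, 6) · 2^{1 − 15} = 7 · 1/16384 = 7/16384.
Numerically: E[X] ≈ 0.00043.

E[X] = C(7,6)·2^(1−C(6,2)) = 7/16384 ≈ 0.00043.


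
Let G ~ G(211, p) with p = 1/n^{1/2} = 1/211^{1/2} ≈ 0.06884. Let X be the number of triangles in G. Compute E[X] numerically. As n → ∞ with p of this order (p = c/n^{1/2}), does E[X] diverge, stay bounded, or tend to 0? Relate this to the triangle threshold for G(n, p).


Number of potential triangles: C(211, 3) = 1543465.
Each occurs with probability p³ ≈ (0.06884)³ ≈ 3.262694e-04.
By linearity: E[X] = C(211, 3)·p³ ≈ 1543465 · 3.262694e-04 ≈ 503.5854.
Since α = 1/2 < 1, p = c/n^{1/2} ≫ 1/n is above the triangle threshold p ~ 1/n. Asymptotically E[X] ~ (c³/6)·n^{3(1−α)} = (1³/6)·n^{1.5} → ∞; triangles are abundant w.h.p.

E[X] ≈ 503.5854; in regime p = Θ(1/n^{1/2}) E[X] diverges (above the triangle threshold p ~ 1/n).


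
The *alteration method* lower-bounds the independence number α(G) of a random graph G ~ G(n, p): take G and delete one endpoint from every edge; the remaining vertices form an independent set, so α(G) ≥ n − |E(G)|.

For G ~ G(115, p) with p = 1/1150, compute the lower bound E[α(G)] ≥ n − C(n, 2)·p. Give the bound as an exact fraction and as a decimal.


E[|E(G)|] = C(115, 2)·p = 6555 · (1/1150) = 57/10.
E[α(G)] ≥ n − E[|E(G)|] = 115 − 57/10 = 1093/10.
Numerically: ≈ 109.3000.
(This is only a lower bound; the true E[α(G)] may be larger.)

E[α(G)] ≥ 1093/10 ≈ 109.3000.


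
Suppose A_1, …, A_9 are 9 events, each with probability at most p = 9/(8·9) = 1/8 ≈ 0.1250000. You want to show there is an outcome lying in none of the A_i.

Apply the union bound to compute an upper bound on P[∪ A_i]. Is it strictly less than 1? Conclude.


Union bound: P[∪_{i=1}^{9} A_i] ≤ Σ_i P[A_i] ≤ 9·p = 9·(1/8) = 9/8.
Numerically: 9/8 ≈ 1.1250000.
Is 9/8 < 1? NO.
Since the bound 9/8 is ≥ 1, the union bound is uninformative here; it does NOT by itself certify existence.

9·p = 9/8 ≈ 1.1250000; existence NOT certified by the union bound.
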